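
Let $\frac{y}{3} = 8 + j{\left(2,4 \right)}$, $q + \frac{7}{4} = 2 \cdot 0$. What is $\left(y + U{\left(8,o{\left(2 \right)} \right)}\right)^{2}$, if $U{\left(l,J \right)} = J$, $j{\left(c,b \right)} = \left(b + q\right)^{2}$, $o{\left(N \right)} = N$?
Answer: $\frac{434281}{256} \approx 1696.4$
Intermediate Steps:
$q = - \frac{7}{4}$ ($q = - \frac{7}{4} + 2 \cdot 0 = - \frac{7}{4} + 0 = - \frac{7}{4} \approx -1.75$)
$j{\left(c,b \right)} = \left(- \frac{7}{4} + b\right)^{2}$ ($j{\left(c,b \right)} = \left(b - \frac{7}{4}\right)^{2} = \left(- \frac{7}{4} + b\right)^{2}$)
$y = \frac{627}{16}$ ($y = 3 \left(8 + \frac{\left(-7 + 4 \cdot 4\right)^{2}}{16}\right) = 3 \left(8 + \frac{\left(-7 + 16\right)^{2}}{16}\right) = 3 \left(8 + \frac{9^{2}}{16}\right) = 3 \left(8 + \frac{1}{16} \cdot 81\right) = 3 \left(8 + \frac{81}{16}\right) = 3 \cdot \frac{209}{16} = \frac{627}{16} \approx 39.188$)
$\left(y + U{\left(8,o{\left(2 \right)} \right)}\right)^{2} = \left(\frac{627}{16} + 2\right)^{2} = \left(\frac{659}{16}\right)^{2} = \frac{434281}{256}$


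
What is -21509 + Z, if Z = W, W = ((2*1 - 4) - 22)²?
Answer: -20933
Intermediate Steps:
W = 576 (W = ((2 - 4) - 22)² = (-2 - 22)² = (-24)² = 576)
Z = 576
-21509 + Z = -21509 + 576 = -20933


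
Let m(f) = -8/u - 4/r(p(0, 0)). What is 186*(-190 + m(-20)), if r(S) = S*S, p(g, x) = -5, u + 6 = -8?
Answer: -6171108/175 ≈ -35264.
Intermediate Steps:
u = -14 (u = -6 - 8 = -14)
r(S) = S²
m(f) = 72/175 (m(f) = -8/(-14) - 4/((-5)²) = -8*(-1/14) - 4/25 = 4/7 - 4*1/25 = 4/7 - 4/25 = 72/175)
186*(-190 + m(-20)) = 186*(-190 + 72/175) = 186*(-33178/175) = -6171108/175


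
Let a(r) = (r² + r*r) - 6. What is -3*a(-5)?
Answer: -132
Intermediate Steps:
a(r) = -6 + 2*r² (a(r) = (r² + r²) - 6 = 2*r² - 6 = -6 + 2*r²)
-3*a(-5) = -3*(-6 + 2*(-5)²) = -3*(-6 + 2*25) = -3*(-6 + 50) = -3*44 = -132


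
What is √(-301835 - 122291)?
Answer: I*√424126 ≈ 651.25*I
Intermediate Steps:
√(-301835 - 122291) = √(-424126) = I*√424126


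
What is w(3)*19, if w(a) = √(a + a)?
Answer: 19*√6 ≈ 46.540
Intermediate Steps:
w(a) = √2*√a (w(a) = √(2*a) = √2*√a)
w(3)*19 = (√2*√3)*19 = √6*19 = 19*√6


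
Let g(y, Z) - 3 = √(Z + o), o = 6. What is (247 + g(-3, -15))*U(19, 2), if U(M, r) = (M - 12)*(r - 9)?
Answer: -12250 - 147*I ≈ -12250.0 - 147.0*I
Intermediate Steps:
g(y, Z) = 3 + √(6 + Z) (g(y, Z) = 3 + √(Z + 6) = 3 + √(6 + Z))
U(M, r) = (-12 + M)*(-9 + r)
(247 + g(-3, -15))*U(19, 2) = (247 + (3 + √(6 - 15)))*(108 - 12*2 - 9*19 + 19*2) = (247 + (3 + √(-9)))*(108 - 24 - 171 + 38) = (247 + (3 + 3*I))*(-49) = (250 + 3*I)*(-49) = -12250 - 147*I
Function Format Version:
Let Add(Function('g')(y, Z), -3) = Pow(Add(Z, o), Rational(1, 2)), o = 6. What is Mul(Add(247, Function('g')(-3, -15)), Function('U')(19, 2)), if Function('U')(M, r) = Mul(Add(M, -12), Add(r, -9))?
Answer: Add(-12250, Mul(-147, I)) ≈ Add(-12250., Mul(-147.00, I))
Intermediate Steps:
Function('g')(y, Z) = Add(3, Pow(Add(6, Z), Rational(1, 2))) (Function('g')(y, Z) = Add(3, Pow(Add(Z, 6), Rational(1, 2))) = Add(3, Pow(Add(6, Z), Rational(1, 2))))
Function('U')(M, r) = Mul(Add(-12, M), Add(-9, r))
Mul(Add(247, Function('g')(-3, -15)), Function('U')(19, 2)) = Mul(Add(247, Add(3, Pow(Add(6, -15), Rational(1, 2)))), Add(108, Mul(-12, 2), Mul(-9, 19), Mul(19, 2))) = Mul(Add(247, Add(3, Pow(-9, Rational(1, 2)))), Add(108, -24, -171, 38)) = Mul(Add(247, Add(3, Mul(3, I))), -49) = Mul(Add(250, Mul(3, I)), -49) = Add(-12250, Mul(-147, I))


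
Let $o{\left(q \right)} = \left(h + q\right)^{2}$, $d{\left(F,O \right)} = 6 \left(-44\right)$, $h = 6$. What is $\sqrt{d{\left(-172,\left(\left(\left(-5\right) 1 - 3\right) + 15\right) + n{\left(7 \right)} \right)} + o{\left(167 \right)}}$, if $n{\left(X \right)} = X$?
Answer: $\sqrt{29665} \approx 172.24$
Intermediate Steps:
$d{\left(F,O \right)} = -264$
$o{\left(q \right)} = \left(6 + q\right)^{2}$
$\sqrt{d{\left(-172,\left(\left(\left(-5\right) 1 - 3\right) + 15\right) + n{\left(7 \right)} \right)} + o{\left(167 \right)}} = \sqrt{-264 + \left(6 + 167\right)^{2}} = \sqrt{-264 + 173^{2}} = \sqrt{-264 + 29929} = \sqrt{29665}$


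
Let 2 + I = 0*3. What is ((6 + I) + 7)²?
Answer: 121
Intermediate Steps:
I = -2 (I = -2 + 0*3 = -2 + 0 = -2)
((6 + I) + 7)² = ((6 - 2) + 7)² = (4 + 7)² = 11² = 121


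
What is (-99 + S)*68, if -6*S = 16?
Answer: -20740/3 ≈ -6913.3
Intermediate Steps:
S = -8/3 (S = -⅙*16 = -8/3 ≈ -2.6667)
(-99 + S)*68 = (-99 - 8/3)*68 = -305/3*68 = -20740/3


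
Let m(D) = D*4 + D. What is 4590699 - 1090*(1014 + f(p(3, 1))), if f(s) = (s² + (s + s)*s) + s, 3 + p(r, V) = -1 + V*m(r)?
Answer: 3077779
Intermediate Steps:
m(D) = 5*D (m(D) = 4*D + D = 5*D)
p(r, V) = -4 + 5*V*r (p(r, V) = -3 + (-1 + V*(5*r)) = -3 + (-1 + 5*V*r) = -4 + 5*V*r)
f(s) = s + 3*s² (f(s) = (s² + (2*s)*s) + s = (s² + 2*s²) + s = 3*s² + s = s + 3*s²)
4590699 - 1090*(1014 + f(p(3, 1))) = 4590699 - 1090*(1014 + (-4 + 5*1*3)*(1 + 3*(-4 + 5*1*3))) = 4590699 - 1090*(1014 + (-4 + 15)*(1 + 3*(-4 + 15))) = 4590699 - 1090*(1014 + 11*(1 + 3*11)) = 4590699 - 1090*(1014 + 11*(1 + 33)) = 4590699 - 1090*(1014 + 11*34) = 4590699 - 1090*(1014 + 374) = 4590699 - 1090*1388 = 4590699 - 1512920 = 3077779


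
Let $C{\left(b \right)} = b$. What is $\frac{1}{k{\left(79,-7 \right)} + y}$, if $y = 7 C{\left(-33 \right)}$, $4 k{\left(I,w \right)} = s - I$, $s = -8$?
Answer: $- \frac{4}{1011} \approx -0.0039565$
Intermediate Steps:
$k{\left(I,w \right)} = -2 - \frac{I}{4}$ ($k{\left(I,w \right)} = \frac{-8 - I}{4} = -2 - \frac{I}{4}$)
$y = -231$ ($y = 7 \left(-33\right) = -231$)
$\frac{1}{k{\left(79,-7 \right)} + y} = \frac{1}{\left(-2 - \frac{79}{4}\right) - 231} = \frac{1}{- \frac{87}{4} - 231} = \frac{1}{- \frac{1011}{4}} = - \frac{4}{1011}$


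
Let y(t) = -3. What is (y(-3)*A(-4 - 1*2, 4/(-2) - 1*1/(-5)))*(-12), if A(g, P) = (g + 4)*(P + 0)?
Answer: 648/5 ≈ 129.60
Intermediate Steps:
A(g, P) = P*(4 + g) (A(g, P) = (4 + g)*P = P*(4 + g))
(y(-3)*A(-4 - 1*2, 4/(-2) - 1*1/(-5)))*(-12) = -3*(4/(-2) - 1*1/(-5))*(4 + (-4 - 1*2))*(-12) = -3*(4*(-½) - 1*(-⅕))*(4 + (-4 - 2))*(-12) = -3*(-2 + ⅕)*(4 - 6)*(-12) = -(-27)*(-2)/5*(-12) = -3*18/5*(-12) = -54/5*(-12) = 648/5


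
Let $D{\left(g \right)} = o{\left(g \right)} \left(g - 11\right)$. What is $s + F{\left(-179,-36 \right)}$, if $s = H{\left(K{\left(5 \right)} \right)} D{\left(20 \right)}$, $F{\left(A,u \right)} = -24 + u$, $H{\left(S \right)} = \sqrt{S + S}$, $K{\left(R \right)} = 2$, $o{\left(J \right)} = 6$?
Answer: $48$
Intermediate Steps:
$D{\left(g \right)} = -66 + 6 g$ ($D{\left(g \right)} = 6 \left(g - 11\right) = 6 \left(-11 + g\right) = -66 + 6 g$)
$H{\left(S \right)} = \sqrt{2} \sqrt{S}$ ($H{\left(S \right)} = \sqrt{2 S} = \sqrt{2} \sqrt{S}$)
$s = 108$ ($s = \sqrt{2} \sqrt{2} \left(-66 + 6 \cdot 20\right) = 2 \left(-66 + 120\right) = 2 \cdot 54 = 108$)
$s + F{\left(-179,-36 \right)} = 108 - 60 = 48$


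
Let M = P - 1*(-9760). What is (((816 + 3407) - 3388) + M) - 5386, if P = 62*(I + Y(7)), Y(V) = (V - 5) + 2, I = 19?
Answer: 6635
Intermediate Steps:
Y(V) = -3 + V (Y(V) = (-5 + V) + 2 = -3 + V)
P = 1426 (P = 62*(19 + (-3 + 7)) = 62*(19 + 4) = 62*23 = 1426)
M = 11186 (M = 1426 - 1*(-9760) = 1426 + 9760 = 11186)
(((816 + 3407) - 3388) + M) - 5386 = (((816 + 3407) - 3388) + 11186) - 5386 = ((4223 - 3388) + 11186) - 5386 = (835 + 11186) - 5386 = 12021 - 5386 = 6635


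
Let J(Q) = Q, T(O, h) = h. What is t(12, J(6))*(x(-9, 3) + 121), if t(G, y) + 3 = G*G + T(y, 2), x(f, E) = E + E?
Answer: 18161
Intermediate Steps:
x(f, E) = 2*E
t(G, y) = -1 + G² (t(G, y) = -3 + (G*G + 2) = -3 + (G² + 2) = -3 + (2 + G²) = -1 + G²)
t(12, J(6))*(x(-9, 3) + 121) = (-1 + 12²)*(2*3 + 121) = (-1 + 144)*(6 + 121) = 143*127 = 18161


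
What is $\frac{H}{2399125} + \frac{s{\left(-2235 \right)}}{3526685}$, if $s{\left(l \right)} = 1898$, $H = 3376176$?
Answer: $\frac{2382252559162}{1692191630125} \approx 1.4078$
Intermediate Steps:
$\frac{H}{2399125} + \frac{s{\left(-2235 \right)}}{3526685} = \frac{3376176}{2399125} + \frac{1898}{3526685} = \frac{2382252559162}{1692191630125}$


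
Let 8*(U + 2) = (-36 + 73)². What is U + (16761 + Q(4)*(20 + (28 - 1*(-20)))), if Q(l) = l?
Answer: 137617/8 ≈ 17202.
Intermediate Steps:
U = 1353/8 (U = -2 + (-36 + 73)²/8 = -2 + (⅛)*37² = -2 + (⅛)*1369 = -2 + 1369/8 = 1353/8 ≈ 169.13)
U + (16761 + Q(4)*(20 + (28 - 1*(-20)))) = 1353/8 + (16761 + 4*(20 + (28 - 1*(-20)))) = 1353/8 + (16761 + 4*(20 + (28 + 20))) = 1353/8 + (16761 + 4*(20 + 48)) = 1353/8 + (16761 + 4*68) = 1353/8 + (16761 + 272) = 1353/8 + 17033 = 137617/8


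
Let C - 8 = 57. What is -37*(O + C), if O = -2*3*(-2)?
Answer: -2849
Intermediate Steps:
C = 65 (C = 8 + 57 = 65)
O = 12 (O = -6*(-2) = 12)
-37*(O + C) = -37*(12 + 65) = -37*77 = -2849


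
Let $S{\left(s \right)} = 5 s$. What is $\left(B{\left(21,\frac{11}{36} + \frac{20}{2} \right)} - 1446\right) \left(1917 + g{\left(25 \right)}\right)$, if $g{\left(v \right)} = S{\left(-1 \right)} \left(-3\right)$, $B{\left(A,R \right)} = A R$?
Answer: $-2375555$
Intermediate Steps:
$g{\left(v \right)} = 15$ ($g{\left(v \right)} = 5 \left(-1\right) \left(-3\right) = \left(-5\right) \left(-3\right) = 15$)
$\left(B{\left(21,\frac{11}{36} + \frac{20}{2} \right)} - 1446\right) \left(1917 + g{\left(25 \right)}\right) = \left(21 \left(\frac{11}{36} + \frac{20}{2}\right) - 1446\right) \left(1917 + 15\right) = \left(21 \left(11 \cdot \frac{1}{36} + 20 \cdot \frac{1}{2}\right) - 1446\right) 1932 = \left(21 \left(\frac{11}{36} + 10\right) - 1446\right) 1932 = \left(21 \cdot \frac{371}{36} - 1446\right) 1932 = \left(\frac{2597}{12} - 1446\right) 1932 = \left(- \frac{14755}{12}\right) 1932 = -2375555$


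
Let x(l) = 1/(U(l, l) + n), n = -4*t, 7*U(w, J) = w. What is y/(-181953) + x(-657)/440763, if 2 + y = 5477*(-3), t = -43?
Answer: 1320651402328/14622796042011 ≈ 0.090315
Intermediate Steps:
U(w, J) = w/7
n = 172 (n = -4*(-43) = 172)
y = -16433 (y = -2 + 5477*(-3) = -2 - 16431 = -16433)
x(l) = 1/(172 + l/7) (x(l) = 1/(l/7 + 172) = 1/(172 + l/7))
y/(-181953) + x(-657)/440763 = -16433/(-181953) + (7/(1204 - 657))/440763 = -16433*(-1/181953) + (7/547)*(1/440763) = 16433/181953 + (7*(1/547))*(1/440763) = 16433/181953 + (7/547)*(1/440763) = 16433/181953 + 7/241097361 = 1320651402328/14622796042011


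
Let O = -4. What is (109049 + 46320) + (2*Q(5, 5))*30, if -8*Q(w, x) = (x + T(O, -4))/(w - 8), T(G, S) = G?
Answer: 310743/2 ≈ 1.5537e+5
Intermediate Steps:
Q(w, x) = -(-4 + x)/(8*(-8 + w)) (Q(w, x) = -(x - 4)/(8*(w - 8)) = -(-4 + x)/(8*(-8 + w)))
(109049 + 46320) + (2*Q(5, 5))*30 = (109049 + 46320) + (2*((4 - 1*5)/(8*(-8 + 5))))*30 = 155369 + (2*((⅛)*(4 - 5)/(-3)))*30 = 155369 + (2*((⅛)*(-⅓)*(-1)))*30 = 155369 + (2*(1/24))*30 = 155369 + (1/12)*30 = 155369 + 5/2 = 310743/2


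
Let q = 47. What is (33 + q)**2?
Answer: 6400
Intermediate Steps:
(33 + q)**2 = (33 + 47)**2 = 80**2 = 6400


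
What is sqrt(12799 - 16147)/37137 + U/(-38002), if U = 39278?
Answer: -19639/19001 + 2*I*sqrt(93)/12379 ≈ -1.0336 + 0.0015581*I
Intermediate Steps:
sqrt(12799 - 16147)/37137 + U/(-38002) = sqrt(12799 - 16147)/37137 + 39278/(-38002) = sqrt(-3348)*(1/37137) + 39278*(-1/38002) = (6*I*sqrt(93))*(1/37137) - 19639/19001 = 2*I*sqrt(93)/12379 - 19639/19001 = -19639/19001 + 2*I*sqrt(93)/12379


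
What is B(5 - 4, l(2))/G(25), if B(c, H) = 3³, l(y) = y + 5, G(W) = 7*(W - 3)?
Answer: 27/154 ≈ 0.17532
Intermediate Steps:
G(W) = -21 + 7*W (G(W) = 7*(-3 + W) = -21 + 7*W)
l(y) = 5 + y
B(c, H) = 27
B(5 - 4, l(2))/G(25) = 27/(-21 + 7*25) = 27/(-21 + 175) = 27/154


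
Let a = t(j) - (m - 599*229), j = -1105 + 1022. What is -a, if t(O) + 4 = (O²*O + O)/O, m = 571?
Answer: -143486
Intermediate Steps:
j = -83
t(O) = -4 + (O + O³)/O (t(O) = -4 + (O²*O + O)/O = -4 + (O³ + O)/O = -4 + (O + O³)/O)
a = 143486 (a = (-3 + (-83)²) - (571 - 599*229) = (-3 + 6889) - (571 - 137171) = 6886 - 1*(-136600) = 6886 + 136600 = 143486)
-a = -1*143486 = -143486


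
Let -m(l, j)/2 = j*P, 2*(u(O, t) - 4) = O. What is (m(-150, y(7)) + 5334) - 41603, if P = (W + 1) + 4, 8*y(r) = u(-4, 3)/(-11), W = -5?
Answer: -36269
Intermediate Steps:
u(O, t) = 4 + O/2
y(r) = -1/44 (y(r) = ((4 + (½)*(-4))/(-11))/8 = ((4 - 2)*(-1/11))/8 = (2*(-1/11))/8 = (⅛)*(-2/11) = -1/44)
P = 0 (P = (-5 + 1) + 4 = -4 + 4 = 0)
m(l, j) = 0 (m(l, j) = -2*j*0 = -2*0 = 0)
(m(-150, y(7)) + 5334) - 41603 = (0 + 5334) - 41603 = 5334 - 41603 = -36269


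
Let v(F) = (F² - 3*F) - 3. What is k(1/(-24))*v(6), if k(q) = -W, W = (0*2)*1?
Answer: 0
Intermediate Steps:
v(F) = -3 + F² - 3*F
W = 0 (W = 0*1 = 0)
k(q) = 0 (k(q) = -1*0 = 0)
k(1/(-24))*v(6) = 0*(-3 + 6² - 3*6) = 0*(-3 + 36 - 18) = 0*15 = 0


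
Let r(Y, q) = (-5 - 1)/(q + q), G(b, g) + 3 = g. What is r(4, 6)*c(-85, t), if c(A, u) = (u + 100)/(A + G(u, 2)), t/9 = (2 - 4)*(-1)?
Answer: 59/86 ≈ 0.68605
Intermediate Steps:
t = 18 (t = 9*((2 - 4)*(-1)) = 9*(-2*(-1)) = 9*2 = 18)
G(b, g) = -3 + g
r(Y, q) = -3/q (r(Y, q) = -6*1/(2*q) = -3/q)
c(A, u) = (100 + u)/(-1 + A) (c(A, u) = (u + 100)/(A + (-3 + 2)) = (100 + u)/(A - 1) = (100 + u)/(-1 + A))
r(4, 6)*c(-85, t) = (-3/6)*((100 + 18)/(-1 - 85)) = (-3*⅙)*(118/(-86)) = -(-1)*118/172 = -½*(-59/43) = 59/86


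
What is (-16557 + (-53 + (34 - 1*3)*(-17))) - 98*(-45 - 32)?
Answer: -9591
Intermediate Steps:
(-16557 + (-53 + (34 - 1*3)*(-17))) - 98*(-45 - 32) = (-16557 + (-53 + (34 - 3)*(-17))) - 98*(-77) = (-16557 + (-53 + 31*(-17))) + 7546 = (-16557 + (-53 - 527)) + 7546 = (-16557 - 580) + 7546 = -17137 + 7546 = -9591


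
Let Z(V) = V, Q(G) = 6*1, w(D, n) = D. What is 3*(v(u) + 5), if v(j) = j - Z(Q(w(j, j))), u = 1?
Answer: 0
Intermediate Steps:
Q(G) = 6
v(j) = -6 + j (v(j) = j - 1*6 = j - 6 = -6 + j)
3*(v(u) + 5) = 3*((-6 + 1) + 5) = 3*(-5 + 5) = 3*0 = 0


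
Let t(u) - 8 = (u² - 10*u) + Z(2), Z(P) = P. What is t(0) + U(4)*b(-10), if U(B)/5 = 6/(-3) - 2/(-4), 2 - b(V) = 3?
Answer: 35/2 ≈ 17.500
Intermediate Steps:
b(V) = -1 (b(V) = 2 - 1*3 = 2 - 3 = -1)
U(B) = -15/2 (U(B) = 5*(6/(-3) - 2/(-4)) = 5*(6*(-⅓) - 2*(-¼)) = 5*(-2 + ½) = 5*(-3/2) = -15/2)
t(u) = 10 + u² - 10*u (t(u) = 8 + ((u² - 10*u) + 2) = 8 + (2 + u² - 10*u) = 10 + u² - 10*u)
t(0) + U(4)*b(-10) = (10 + 0² - 10*0) - 15/2*(-1) = (10 + 0 + 0) + 15/2 = 10 + 15/2 = 35/2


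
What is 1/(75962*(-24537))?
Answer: -1/1863879594 ≈ -5.3652e-10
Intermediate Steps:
1/(75962*(-24537)) = (1/75962)*(-1/24537) = -1/1863879594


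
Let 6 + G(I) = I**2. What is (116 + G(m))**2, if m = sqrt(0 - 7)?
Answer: 10609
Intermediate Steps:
m = I*sqrt(7) (m = sqrt(-7) = I*sqrt(7) ≈ 2.6458*I)
G(I) = -6 + I**2
(116 + G(m))**2 = (116 + (-6 + (I*sqrt(7))**2))**2 = (116 + (-6 - 7))**2 = (116 - 13)**2 = 103**2 = 10609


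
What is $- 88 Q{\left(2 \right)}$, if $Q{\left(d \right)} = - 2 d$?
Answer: $352$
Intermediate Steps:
$- 88 Q{\left(2 \right)} = - 88 \left(\left(-2\right) 2\right) = \left(-88\right) \left(-4\right) = 352$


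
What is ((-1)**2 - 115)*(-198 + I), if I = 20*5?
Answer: 11172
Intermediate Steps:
I = 100
((-1)**2 - 115)*(-198 + I) = ((-1)**2 - 115)*(-198 + 100) = (1 - 115)*(-98) = -114*(-98) = 11172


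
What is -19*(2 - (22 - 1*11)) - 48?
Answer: 123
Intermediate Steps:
-19*(2 - (22 - 1*11)) - 48 = -19*(2 - (22 - 11)) - 48 = -19*(2 - 1*11) - 48 = -19*(2 - 11) - 48 = -19*(-9) - 48 = 171 - 48 = 123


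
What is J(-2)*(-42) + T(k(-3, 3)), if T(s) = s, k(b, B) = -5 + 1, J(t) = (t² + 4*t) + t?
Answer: 248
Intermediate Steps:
J(t) = t² + 5*t
k(b, B) = -4
J(-2)*(-42) + T(k(-3, 3)) = -2*(5 - 2)*(-42) - 4 = -2*3*(-42) - 4 = -6*(-42) - 4 = 252 - 4 = 248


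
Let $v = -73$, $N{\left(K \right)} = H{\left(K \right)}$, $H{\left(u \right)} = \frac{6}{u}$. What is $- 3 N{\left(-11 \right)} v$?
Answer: $- \frac{1314}{11} \approx -119.45$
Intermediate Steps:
$N{\left(K \right)} = \frac{6}{K}$
$- 3 N{\left(-11 \right)} v = - 3 \frac{6}{-11} \left(-73\right) = - 3 \cdot 6 \left(- \frac{1}{11}\right) \left(-73\right) = \left(-3\right) \left(- \frac{6}{11}\right) \left(-73\right) = \frac{18}{11} \left(-73\right) = - \frac{1314}{11}$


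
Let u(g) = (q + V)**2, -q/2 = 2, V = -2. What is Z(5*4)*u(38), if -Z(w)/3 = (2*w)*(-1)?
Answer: 4320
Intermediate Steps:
q = -4 (q = -2*2 = -4)
Z(w) = 6*w (Z(w) = -3*2*w*(-1) = -(-6)*w = 6*w)
u(g) = 36 (u(g) = (-4 - 2)**2 = (-6)**2 = 36)
Z(5*4)*u(38) = (6*(5*4))*36 = (6*20)*36 = 120*36 = 4320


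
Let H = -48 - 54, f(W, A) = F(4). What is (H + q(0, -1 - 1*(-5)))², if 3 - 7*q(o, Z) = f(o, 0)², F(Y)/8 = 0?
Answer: 505521/49 ≈ 10317.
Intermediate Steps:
F(Y) = 0 (F(Y) = 8*0 = 0)
f(W, A) = 0
q(o, Z) = 3/7 (q(o, Z) = 3/7 - ⅐*0² = 3/7 - ⅐*0 = 3/7 + 0 = 3/7)
H = -102
(H + q(0, -1 - 1*(-5)))² = (-102 + 3/7)² = (-711/7)² = 505521/49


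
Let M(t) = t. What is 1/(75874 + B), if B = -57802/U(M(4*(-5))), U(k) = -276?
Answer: 138/10499513 ≈ 1.3143e-5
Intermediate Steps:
B = 28901/138 (B = -57802/(-276) = -57802*(-1/276) = 28901/138 ≈ 209.43)
1/(75874 + B) = 1/(75874 + 28901/138) = 1/(10499513/138) = 138/10499513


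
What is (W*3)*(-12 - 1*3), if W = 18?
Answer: -810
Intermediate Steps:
(W*3)*(-12 - 1*3) = (18*3)*(-12 - 1*3) = 54*(-12 - 3) = 54*(-15) = -810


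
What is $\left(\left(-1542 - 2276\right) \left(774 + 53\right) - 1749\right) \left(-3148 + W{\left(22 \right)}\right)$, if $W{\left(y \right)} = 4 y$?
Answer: $9667259100$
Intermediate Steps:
$\left(\left(-1542 - 2276\right) \left(774 + 53\right) - 1749\right) \left(-3148 + W{\left(22 \right)}\right) = \left(\left(-1542 - 2276\right) \left(774 + 53\right) - 1749\right) \left(-3148 + 4 \cdot 22\right) = \left(\left(-3818\right) 827 - 1749\right) \left(-3148 + 88\right) = \left(-3157486 - 1749\right) \left(-3060\right) = \left(-3159235\right) \left(-3060\right) = 9667259100$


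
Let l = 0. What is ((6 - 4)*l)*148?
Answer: 0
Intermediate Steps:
((6 - 4)*l)*148 = ((6 - 4)*0)*148 = (2*0)*148 = 0*148 = 0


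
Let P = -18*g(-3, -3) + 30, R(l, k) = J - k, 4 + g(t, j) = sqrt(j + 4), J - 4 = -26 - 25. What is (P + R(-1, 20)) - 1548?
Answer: -1531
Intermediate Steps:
J = -47 (J = 4 + (-26 - 25) = 4 - 51 = -47)
g(t, j) = -4 + sqrt(4 + j) (g(t, j) = -4 + sqrt(j + 4) = -4 + sqrt(4 + j))
R(l, k) = -47 - k
P = 84 (P = -18*(-4 + sqrt(4 - 3)) + 30 = -18*(-4 + sqrt(1)) + 30 = -18*(-4 + 1) + 30 = -18*(-3) + 30 = 54 + 30 = 84)
(P + R(-1, 20)) - 1548 = (84 + (-47 - 1*20)) - 1548 = (84 + (-47 - 20)) - 1548 = (84 - 67) - 1548 = 17 - 1548 = -1531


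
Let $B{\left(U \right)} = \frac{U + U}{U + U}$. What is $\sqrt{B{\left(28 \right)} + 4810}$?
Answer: $\sqrt{4811} \approx 69.361$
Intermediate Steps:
$B{\left(U \right)} = 1$ ($B{\left(U \right)} = \frac{2 U}{2 U} = 2 U \frac{1}{2 U} = 1$)
$\sqrt{B{\left(28 \right)} + 4810} = \sqrt{1 + 4810} = \sqrt{4811}$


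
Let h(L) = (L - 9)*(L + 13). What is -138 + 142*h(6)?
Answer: -8232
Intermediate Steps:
h(L) = (-9 + L)*(13 + L)
-138 + 142*h(6) = -138 + 142*(-117 + 6² + 4*6) = -138 + 142*(-117 + 36 + 24) = -138 + 142*(-57) = -138 - 8094 = -8232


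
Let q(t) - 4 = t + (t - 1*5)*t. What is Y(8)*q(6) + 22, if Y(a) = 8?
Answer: 150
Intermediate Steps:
q(t) = 4 + t + t*(-5 + t) (q(t) = 4 + (t + (t - 1*5)*t) = 4 + (t + (t - 5)*t) = 4 + (t + (-5 + t)*t) = 4 + (t + t*(-5 + t)) = 4 + t + t*(-5 + t))
Y(8)*q(6) + 22 = 8*(4 + 6**2 - 4*6) + 22 = 8*(4 + 36 - 24) + 22 = 8*16 + 22 = 128 + 22 = 150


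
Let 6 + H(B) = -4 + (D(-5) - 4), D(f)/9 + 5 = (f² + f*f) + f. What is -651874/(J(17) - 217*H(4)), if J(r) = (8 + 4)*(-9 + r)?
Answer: 325937/37493 ≈ 8.6933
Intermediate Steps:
D(f) = -45 + 9*f + 18*f² (D(f) = -45 + 9*((f² + f*f) + f) = -45 + 9*((f² + f²) + f) = -45 + 9*(2*f² + f) = -45 + 9*(f + 2*f²) = -45 + (9*f + 18*f²) = -45 + 9*f + 18*f²)
J(r) = -108 + 12*r (J(r) = 12*(-9 + r) = -108 + 12*r)
H(B) = 346 (H(B) = -6 + (-4 + ((-45 + 9*(-5) + 18*(-5)²) - 4)) = -6 + (-4 + ((-45 - 45 + 18*25) - 4)) = -6 + (-4 + ((-45 - 45 + 450) - 4)) = -6 + (-4 + (360 - 4)) = -6 + (-4 + 356) = -6 + 352 = 346)
-651874/(J(17) - 217*H(4)) = -651874/((-108 + 12*17) - 217*346) = -651874/((-108 + 204) - 75082) = -651874/(96 - 75082) = -651874/(-74986) = -651874*(-1/74986) = 325937/37493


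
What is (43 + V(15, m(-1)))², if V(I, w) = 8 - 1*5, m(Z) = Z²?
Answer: 2116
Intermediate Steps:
V(I, w) = 3 (V(I, w) = 8 - 5 = 3)
(43 + V(15, m(-1)))² = (43 + 3)² = 46² = 2116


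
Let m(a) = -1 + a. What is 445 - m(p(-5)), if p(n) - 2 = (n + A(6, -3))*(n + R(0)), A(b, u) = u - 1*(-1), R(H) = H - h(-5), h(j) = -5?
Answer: 444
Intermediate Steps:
R(H) = 5 + H (R(H) = H - 1*(-5) = H + 5 = 5 + H)
A(b, u) = 1 + u (A(b, u) = u + 1 = 1 + u)
p(n) = 2 + (-2 + n)*(5 + n) (p(n) = 2 + (n + (1 - 3))*(n + (5 + 0)) = 2 + (n - 2)*(n + 5) = 2 + (-2 + n)*(5 + n))
445 - m(p(-5)) = 445 - (-1 + (-8 + (-5)² + 3*(-5))) = 445 - (-1 + (-8 + 25 - 15)) = 445 - (-1 + 2) = 445 - 1*1 = 445 - 1 = 444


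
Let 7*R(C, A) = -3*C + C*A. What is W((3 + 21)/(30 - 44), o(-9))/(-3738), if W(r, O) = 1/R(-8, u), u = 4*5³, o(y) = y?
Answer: 1/2123184 ≈ 4.7099e-7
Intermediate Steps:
u = 500 (u = 4*125 = 500)
R(C, A) = -3*C/7 + A*C/7 (R(C, A) = (-3*C + C*A)/7 = (-3*C + A*C)/7 = -3*C/7 + A*C/7)
W(r, O) = -1/568 (W(r, O) = 1/((⅐)*(-8)*(-3 + 500)) = 1/((⅐)*(-8)*497) = 1/(-568) = -1/568)
W((3 + 21)/(30 - 44), o(-9))/(-3738) = -1/568/(-3738) = -1/568*(-1/3738) = 1/2123184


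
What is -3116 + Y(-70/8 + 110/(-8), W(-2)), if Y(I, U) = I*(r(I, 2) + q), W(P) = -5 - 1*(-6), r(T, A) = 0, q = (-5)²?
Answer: -7357/2 ≈ -3678.5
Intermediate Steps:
q = 25
W(P) = 1 (W(P) = -5 + 6 = 1)
Y(I, U) = 25*I (Y(I, U) = I*(0 + 25) = I*25 = 25*I)
-3116 + Y(-70/8 + 110/(-8), W(-2)) = -3116 + 25*(-70/8 + 110/(-8)) = -3116 + 25*(-70*⅛ + 110*(-⅛)) = -3116 + 25*(-35/4 - 55/4) = -3116 + 25*(-45/2) = -3116 - 1125/2 = -7357/2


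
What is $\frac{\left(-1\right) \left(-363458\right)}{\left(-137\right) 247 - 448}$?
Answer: $- \frac{363458}{34287} \approx -10.6$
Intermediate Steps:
$\frac{\left(-1\right) \left(-363458\right)}{\left(-137\right) 247 - 448} = \frac{363458}{-33839 - 448} = \frac{363458}{-34287} = 363458 \left(- \frac{1}{34287}\right) = - \frac{363458}{34287}$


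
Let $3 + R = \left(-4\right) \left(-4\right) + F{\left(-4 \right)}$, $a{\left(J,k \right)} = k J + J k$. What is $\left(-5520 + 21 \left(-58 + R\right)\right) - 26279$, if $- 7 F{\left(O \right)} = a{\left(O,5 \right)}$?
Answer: $-32624$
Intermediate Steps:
$a{\left(J,k \right)} = 2 J k$ ($a{\left(J,k \right)} = J k + J k = 2 J k$)
$F{\left(O \right)} = - \frac{10 O}{7}$ ($F{\left(O \right)} = - \frac{2 O 5}{7} = - \frac{10 O}{7}$)
$R = \frac{131}{7}$ ($R = -3 - - \frac{152}{7} = -3 + \left(16 + \frac{40}{7}\right) = -3 + \frac{152}{7} = \frac{131}{7} \approx 18.714$)
$\left(-5520 + 21 \left(-58 + R\right)\right) - 26279 = \left(-5520 + 21 \left(-58 + \frac{131}{7}\right)\right) - 26279 = \left(-5520 + 21 \left(- \frac{275}{7}\right)\right) - 26279 = \left(-5520 - 825\right) - 26279 = -6345 - 26279 = -32624$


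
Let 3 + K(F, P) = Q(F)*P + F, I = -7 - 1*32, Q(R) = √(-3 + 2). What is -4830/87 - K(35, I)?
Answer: -2538/29 + 39*I ≈ -87.517 + 39.0*I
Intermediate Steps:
Q(R) = I (Q(R) = √(-1) = I)
I = -39 (I = -7 - 32 = -39)
K(F, P) = -3 + F + I*P (K(F, P) = -3 + (I*P + F) = -3 + (F + I*P) = -3 + F + I*P)
-4830/87 - K(35, I) = -4830/87 - (-3 + 35 + I*(-39)) = -4830*1/87 - (-3 + 35 - 39*I) = -1610/29 - (32 - 39*I) = -1610/29 + (-32 + 39*I) = -2538/29 + 39*I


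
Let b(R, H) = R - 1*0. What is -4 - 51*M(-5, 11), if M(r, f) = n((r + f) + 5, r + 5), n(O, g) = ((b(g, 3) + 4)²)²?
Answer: -13060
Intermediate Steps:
b(R, H) = R (b(R, H) = R + 0 = R)
n(O, g) = (4 + g)⁴ (n(O, g) = ((g + 4)²)² = ((4 + g)²)² = (4 + g)⁴)
M(r, f) = (9 + r)⁴ (M(r, f) = (4 + (r + 5))⁴ = (4 + (5 + r))⁴ = (9 + r)⁴)
-4 - 51*M(-5, 11) = -4 - 51*(9 - 5)⁴ = -4 - 51*4⁴ = -4 - 51*256 = -4 - 13056 = -13060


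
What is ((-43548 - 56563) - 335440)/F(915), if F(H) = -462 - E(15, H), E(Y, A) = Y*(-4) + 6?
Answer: 435551/408 ≈ 1067.5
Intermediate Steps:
E(Y, A) = 6 - 4*Y (E(Y, A) = -4*Y + 6 = 6 - 4*Y)
F(H) = -408 (F(H) = -462 - (6 - 4*15) = -462 - (6 - 60) = -462 - 1*(-54) = -462 + 54 = -408)
((-43548 - 56563) - 335440)/F(915) = ((-43548 - 56563) - 335440)/(-408) = (-100111 - 335440)*(-1/408) = -435551*(-1/408) = 435551/408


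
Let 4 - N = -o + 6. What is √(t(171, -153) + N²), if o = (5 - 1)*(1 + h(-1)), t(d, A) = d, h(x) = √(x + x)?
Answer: √(143 + 16*I*√2) ≈ 11.995 + 0.94317*I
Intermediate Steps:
h(x) = √2*√x (h(x) = √(2*x) = √2*√x)
o = 4 + 4*I*√2 (o = (5 - 1)*(1 + √2*√(-1)) = 4*(1 + √2*I) = 4*(1 + I*√2) = 4 + 4*I*√2 ≈ 4.0 + 5.6569*I)
N = 2 + 4*I*√2 (N = 4 - (-(4 + 4*I*√2) + 6) = 4 - ((-4 - 4*I*√2) + 6) = 4 - (2 - 4*I*√2) = 4 + (-2 + 4*I*√2) = 2 + 4*I*√2 ≈ 2.0 + 5.6569*I)
√(t(171, -153) + N²) = √(171 + (2 + 4*I*√2)²)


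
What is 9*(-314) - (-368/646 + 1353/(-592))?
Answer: -539830469/191216 ≈ -2823.1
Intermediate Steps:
9*(-314) - (-368/646 + 1353/(-592)) = -2826 - (-368*1/646 + 1353*(-1/592)) = -2826 - (-184/323 - 1353/592) = -2826 - 1*(-545947/191216) = -2826 + 545947/191216 = -539830469/191216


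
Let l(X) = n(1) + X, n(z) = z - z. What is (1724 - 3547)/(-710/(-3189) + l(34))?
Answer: -5813547/109136 ≈ -53.269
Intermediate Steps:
n(z) = 0
l(X) = X (l(X) = 0 + X = X)
(1724 - 3547)/(-710/(-3189) + l(34)) = (1724 - 3547)/(-710/(-3189) + 34) = -1823/(-710*(-1/3189) + 34) = -1823/(710/3189 + 34) = -1823/109136/3189 = -1823*3189/109136 = -5813547/109136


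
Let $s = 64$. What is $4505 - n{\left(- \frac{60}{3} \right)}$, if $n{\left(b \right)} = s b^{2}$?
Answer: $-21095$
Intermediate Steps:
$n{\left(b \right)} = 64 b^{2}$
$4505 - n{\left(- \frac{60}{3} \right)} = 4505 - 64 \left(- \frac{60}{3}\right)^{2} = 4505 - 64 \left(\left(-60\right) \frac{1}{3}\right)^{2} = 4505 - 64 \left(-20\right)^{2} = 4505 - 64 \cdot 400 = 4505 - 25600 = -21095$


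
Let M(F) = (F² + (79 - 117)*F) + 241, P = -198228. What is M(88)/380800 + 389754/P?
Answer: -103290159/52860800 ≈ -1.9540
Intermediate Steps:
M(F) = 241 + F² - 38*F (M(F) = (F² - 38*F) + 241 = 241 + F² - 38*F)
M(88)/380800 + 389754/P = (241 + 88² - 38*88)/380800 + 389754/(-198228) = (241 + 7744 - 3344)*(1/380800) + 389754*(-1/198228) = 4641*(1/380800) - 64959/33038 = 39/3200 - 64959/33038 = -103290159/52860800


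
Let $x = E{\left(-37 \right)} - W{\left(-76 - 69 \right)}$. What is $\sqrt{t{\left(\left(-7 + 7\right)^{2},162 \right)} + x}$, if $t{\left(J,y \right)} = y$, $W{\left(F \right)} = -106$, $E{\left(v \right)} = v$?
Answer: $\sqrt{231} \approx 15.199$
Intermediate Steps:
$x = 69$ ($x = -37 - -106 = -37 + 106 = 69$)
$\sqrt{t{\left(\left(-7 + 7\right)^{2},162 \right)} + x} = \sqrt{162 + 69} = \sqrt{231}$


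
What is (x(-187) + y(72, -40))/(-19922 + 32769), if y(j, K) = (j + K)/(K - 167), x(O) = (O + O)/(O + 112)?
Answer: 25006/66483225 ≈ 0.00037612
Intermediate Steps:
x(O) = 2*O/(112 + O) (x(O) = (2*O)/(112 + O) = 2*O/(112 + O))
y(j, K) = (K + j)/(-167 + K)
(x(-187) + y(72, -40))/(-19922 + 32769) = (2*(-187)/(112 - 187) + (-40 + 72)/(-167 - 40))/(-19922 + 32769) = (2*(-187)/(-75) + 32/(-207))/12847 = (2*(-187)*(-1/75) - 1/207*32)*(1/12847) = (374/75 - 32/207)*(1/12847) = (25006/5175)*(1/12847) = 25006/66483225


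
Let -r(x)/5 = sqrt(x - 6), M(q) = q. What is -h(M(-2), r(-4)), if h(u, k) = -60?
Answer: 60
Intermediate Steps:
r(x) = -5*sqrt(-6 + x) (r(x) = -5*sqrt(x - 6) = -5*sqrt(-6 + x))
-h(M(-2), r(-4)) = -1*(-60) = 60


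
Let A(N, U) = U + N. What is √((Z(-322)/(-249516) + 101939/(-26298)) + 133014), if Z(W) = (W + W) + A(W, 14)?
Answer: √490997680092024825138/60757146 ≈ 364.71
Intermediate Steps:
A(N, U) = N + U
Z(W) = 14 + 3*W (Z(W) = (W + W) + (W + 14) = 2*W + (14 + W) = 14 + 3*W)
√((Z(-322)/(-249516) + 101939/(-26298)) + 133014) = √(((14 + 3*(-322))/(-249516) + 101939/(-26298)) + 133014) = √(((14 - 966)*(-1/249516) + 101939*(-1/26298)) + 133014) = √((-952*(-1/249516) - 101939/26298) + 133014) = √((238/62379 - 101939/26298) + 133014) = √(-705843773/182271438 + 133014) = √(24243947210359/182271438) = √490997680092024825138/60757146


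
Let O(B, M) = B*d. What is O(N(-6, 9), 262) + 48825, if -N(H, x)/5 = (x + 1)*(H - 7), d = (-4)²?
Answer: 59225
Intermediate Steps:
d = 16
N(H, x) = -5*(1 + x)*(-7 + H) (N(H, x) = -5*(x + 1)*(H - 7) = -5*(1 + x)*(-7 + H))
O(B, M) = 16*B (O(B, M) = B*16 = 16*B)
O(N(-6, 9), 262) + 48825 = 16*(35 - 5*(-6) + 35*9 - 5*(-6)*9) + 48825 = 16*(35 + 30 + 315 + 270) + 48825 = 16*650 + 48825 = 10400 + 48825 = 59225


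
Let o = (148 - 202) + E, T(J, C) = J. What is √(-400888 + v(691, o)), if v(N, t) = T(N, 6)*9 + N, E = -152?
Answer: I*√393978 ≈ 627.68*I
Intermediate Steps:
o = -206 (o = (148 - 202) - 152 = -54 - 152 = -206)
v(N, t) = 10*N (v(N, t) = N*9 + N = 9*N + N = 10*N)
√(-400888 + v(691, o)) = √(-400888 + 10*691) = √(-400888 + 6910) = √(-393978) = I*√393978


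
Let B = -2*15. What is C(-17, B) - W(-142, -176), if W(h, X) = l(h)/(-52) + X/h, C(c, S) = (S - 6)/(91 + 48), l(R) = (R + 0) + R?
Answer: -892943/128297 ≈ -6.9600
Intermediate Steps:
l(R) = 2*R (l(R) = R + R = 2*R)
B = -30
C(c, S) = -6/139 + S/139 (C(c, S) = (-6 + S)/139 = (-6 + S)*(1/139) = -6/139 + S/139)
W(h, X) = -h/26 + X/h (W(h, X) = (2*h)/(-52) + X/h = (2*h)*(-1/52) + X/h = -h/26 + X/h)
C(-17, B) - W(-142, -176) = (-6/139 + (1/139)*(-30)) - (-1/26*(-142) - 176/(-142)) = (-6/139 - 30/139) - (71/13 - 176*(-1/142)) = -36/139 - (71/13 + 88/71) = -36/139 - 1*6185/923 = -36/139 - 6185/923 = -892943/128297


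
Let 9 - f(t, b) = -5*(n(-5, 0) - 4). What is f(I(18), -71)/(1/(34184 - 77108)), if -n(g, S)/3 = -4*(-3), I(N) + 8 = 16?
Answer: 8198484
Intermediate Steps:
I(N) = 8 (I(N) = -8 + 16 = 8)
n(g, S) = -36 (n(g, S) = -(-12)*(-3) = -3*12 = -36)
f(t, b) = -191 (f(t, b) = 9 - (-5)*(-36 - 4) = 9 - (-5)*(-40) = 9 - 1*200 = 9 - 200 = -191)
f(I(18), -71)/(1/(34184 - 77108)) = -191/(1/(34184 - 77108)) = -191/(1/(-42924)) = -191/(-1/42924) = -191*(-42924) = 8198484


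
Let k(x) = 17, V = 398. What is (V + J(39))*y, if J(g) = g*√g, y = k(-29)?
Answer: 6766 + 663*√39 ≈ 10906.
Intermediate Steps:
y = 17
J(g) = g^(3/2)
(V + J(39))*y = (398 + 39^(3/2))*17 = (398 + 39*√39)*17 = 6766 + 663*√39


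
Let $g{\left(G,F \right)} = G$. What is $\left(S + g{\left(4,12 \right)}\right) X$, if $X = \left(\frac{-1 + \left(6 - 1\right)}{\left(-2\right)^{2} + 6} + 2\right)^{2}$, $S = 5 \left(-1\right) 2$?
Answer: $- \frac{864}{25} \approx -34.56$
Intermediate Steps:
$S = -10$ ($S = \left(-5\right) 2 = -10$)
$X = \frac{144}{25}$ ($X = \left(\frac{-1 + \left(6 - 1\right)}{4 + 6} + 2\right)^{2} = \left(\frac{-1 + 5}{10} + 2\right)^{2} = \left(4 \cdot \frac{1}{10} + 2\right)^{2} = \left(\frac{2}{5} + 2\right)^{2} = \left(\frac{12}{5}\right)^{2} = \frac{144}{25} \approx 5.76$)
$\left(S + g{\left(4,12 \right)}\right) X = \left(-10 + 4\right) \frac{144}{25} = \left(-6\right) \frac{144}{25} = - \frac{864}{25}$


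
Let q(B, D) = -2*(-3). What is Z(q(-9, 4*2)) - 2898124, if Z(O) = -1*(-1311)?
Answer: -2896813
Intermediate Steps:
q(B, D) = 6
Z(O) = 1311
Z(q(-9, 4*2)) - 2898124 = 1311 - 2898124 = -2896813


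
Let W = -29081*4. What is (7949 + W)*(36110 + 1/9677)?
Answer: -37870177544625/9677 ≈ -3.9134e+9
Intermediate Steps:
W = -116324
(7949 + W)*(36110 + 1/9677) = (7949 - 116324)*(36110 + 1/9677) = -108375*(36110 + 1/9677) = -108375*349436471/9677 = -37870177544625/9677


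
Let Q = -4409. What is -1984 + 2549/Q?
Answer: -8750005/4409 ≈ -1984.6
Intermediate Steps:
-1984 + 2549/Q = -1984 + 2549/(-4409) = -1984 + 2549*(-1/4409) = -1984 - 2549/4409 = -8750005/4409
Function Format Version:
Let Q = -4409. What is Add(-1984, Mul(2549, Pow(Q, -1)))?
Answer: Rational(-8750005, 4409) ≈ -1984.6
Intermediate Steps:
Add(-1984, Mul(2549, Pow(Q, -1))) = Add(-1984, Mul(2549, Pow(-4409, -1))) = Add(-1984, Mul(2549, Rational(-1, 4409))) = Add(-1984, Rational(-2549, 4409)) = Rational(-8750005, 4409)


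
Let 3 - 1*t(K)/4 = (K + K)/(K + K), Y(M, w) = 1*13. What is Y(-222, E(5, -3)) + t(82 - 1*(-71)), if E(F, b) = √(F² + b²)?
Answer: 21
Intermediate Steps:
Y(M, w) = 13
t(K) = 8 (t(K) = 12 - 4*(K + K)/(K + K) = 12 - 4*2*K/(2*K) = 12 - 4*2*K*1/(2*K) = 12 - 4*1 = 12 - 4 = 8)
Y(-222, E(5, -3)) + t(82 - 1*(-71)) = 13 + 8 = 21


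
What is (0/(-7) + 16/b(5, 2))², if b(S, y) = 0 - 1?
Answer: 256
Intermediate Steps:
b(S, y) = -1
(0/(-7) + 16/b(5, 2))² = (0/(-7) + 16/(-1))² = (0*(-⅐) + 16*(-1))² = (0 - 16)² = (-16)² = 256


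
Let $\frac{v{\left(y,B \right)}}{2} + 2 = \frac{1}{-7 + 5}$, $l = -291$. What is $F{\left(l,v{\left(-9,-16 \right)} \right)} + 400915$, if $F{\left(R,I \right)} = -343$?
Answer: $400572$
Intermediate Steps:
$v{\left(y,B \right)} = -5$ ($v{\left(y,B \right)} = -4 + \frac{2}{-7 + 5} = -4 + \frac{2}{-2} = -4 + 2 \left(- \frac{1}{2}\right) = -4 - 1 = -5$)
$F{\left(l,v{\left(-9,-16 \right)} \right)} + 400915 = -343 + 400915 = 400572$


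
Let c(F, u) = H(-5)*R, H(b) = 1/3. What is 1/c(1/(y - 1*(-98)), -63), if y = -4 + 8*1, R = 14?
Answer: 3/14 ≈ 0.21429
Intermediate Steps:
H(b) = ⅓
y = 4 (y = -4 + 8 = 4)
c(F, u) = 14/3 (c(F, u) = (⅓)*14 = 14/3)
1/c(1/(y - 1*(-98)), -63) = 1/(14/3) = 3/14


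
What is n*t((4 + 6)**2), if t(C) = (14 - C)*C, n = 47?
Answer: -404200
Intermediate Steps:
t(C) = C*(14 - C)
n*t((4 + 6)**2) = 47*((4 + 6)**2*(14 - (4 + 6)**2)) = 47*(10**2*(14 - 1*10**2)) = 47*(100*(14 - 1*100)) = 47*(100*(14 - 100)) = 47*(100*(-86)) = 47*(-8600) = -404200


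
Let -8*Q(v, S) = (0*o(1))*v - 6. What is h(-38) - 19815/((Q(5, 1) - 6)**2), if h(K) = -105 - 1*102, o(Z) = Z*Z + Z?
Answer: -136109/147 ≈ -925.91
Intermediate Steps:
o(Z) = Z + Z**2 (o(Z) = Z**2 + Z = Z + Z**2)
h(K) = -207 (h(K) = -105 - 102 = -207)
Q(v, S) = 3/4 (Q(v, S) = -((0*(1*(1 + 1)))*v - 6)/8 = -((0*(1*2))*v - 6)/8 = -((0*2)*v - 6)/8 = -(0*v - 6)/8 = -(0 - 6)/8 = -1/8*(-6) = 3/4)
h(-38) - 19815/((Q(5, 1) - 6)**2) = -207 - 19815/((3/4 - 6)**2) = -207 - 19815/((-21/4)**2) = -207 - 19815/441/16 = -207 - 19815*16/441 = -207 - 1*105680/147 = -207 - 105680/147 = -136109/147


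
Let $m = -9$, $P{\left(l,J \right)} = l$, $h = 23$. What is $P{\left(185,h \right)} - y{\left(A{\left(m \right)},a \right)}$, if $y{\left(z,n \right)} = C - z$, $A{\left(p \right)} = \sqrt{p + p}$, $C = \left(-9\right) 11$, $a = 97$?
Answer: $284 + 3 i \sqrt{2} \approx 284.0 + 4.2426 i$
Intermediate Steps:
$C = -99$
$A{\left(p \right)} = \sqrt{2} \sqrt{p}$ ($A{\left(p \right)} = \sqrt{2 p} = \sqrt{2} \sqrt{p}$)
$y{\left(z,n \right)} = -99 - z$
$P{\left(185,h \right)} - y{\left(A{\left(m \right)},a \right)} = 185 - \left(-99 - \sqrt{2} \sqrt{-9}\right) = 185 - \left(-99 - \sqrt{2} \cdot 3 i\right) = 185 - \left(-99 - 3 i \sqrt{2}\right) = 185 + \left(99 + 3 i \sqrt{2}\right) = 284 + 3 i \sqrt{2}$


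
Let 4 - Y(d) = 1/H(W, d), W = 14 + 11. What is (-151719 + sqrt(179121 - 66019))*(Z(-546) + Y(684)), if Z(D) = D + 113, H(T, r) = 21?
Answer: 455662730/7 - 9010*sqrt(113102)/21 ≈ 6.4950e+7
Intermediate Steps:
W = 25
Y(d) = 83/21 (Y(d) = 4 - 1/21 = 83/21)
Z(D) = 113 + D
(-151719 + sqrt(179121 - 66019))*(Z(-546) + Y(684)) = (-151719 + sqrt(179121 - 66019))*((113 - 546) + 83/21) = (-151719 + sqrt(113102))*(-433 + 83/21) = (-151719 + sqrt(113102))*(-9010/21) = 455662730/7 - 9010*sqrt(113102)/21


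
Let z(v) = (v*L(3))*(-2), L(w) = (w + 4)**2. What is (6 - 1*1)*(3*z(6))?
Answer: -8820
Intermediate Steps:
L(w) = (4 + w)**2
z(v) = -98*v (z(v) = (v*(4 + 3)**2)*(-2) = (v*7**2)*(-2) = (v*49)*(-2) = (49*v)*(-2) = -98*v)
(6 - 1*1)*(3*z(6)) = (6 - 1*1)*(3*(-98*6)) = (6 - 1)*(3*(-588)) = 5*(-1764) = -8820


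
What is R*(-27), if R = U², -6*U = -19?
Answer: -1083/4 ≈ -270.75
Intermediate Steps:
U = 19/6 (U = -⅙*(-19) = 19/6 ≈ 3.1667)
R = 361/36 (R = (19/6)² = 361/36 ≈ 10.028)
R*(-27) = (361/36)*(-27) = -1083/4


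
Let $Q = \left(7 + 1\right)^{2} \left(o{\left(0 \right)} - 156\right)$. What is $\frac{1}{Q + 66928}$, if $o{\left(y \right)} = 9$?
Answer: $\frac{1}{57520} \approx 1.7385 \cdot 10^{-5}$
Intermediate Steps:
$Q = -9408$ ($Q = \left(7 + 1\right)^{2} \left(9 - 156\right) = 8^{2} \left(-147\right) = 64 \left(-147\right) = -9408$)
$\frac{1}{Q + 66928} = \frac{1}{-9408 + 66928} = \frac{1}{57520}$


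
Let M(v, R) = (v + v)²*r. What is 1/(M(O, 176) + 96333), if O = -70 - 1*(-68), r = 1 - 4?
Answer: 1/96285 ≈ 1.0386e-5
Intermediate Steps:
r = -3
O = -2 (O = -70 + 68 = -2)
M(v, R) = -12*v² (M(v, R) = (v + v)²*(-3) = (2*v)²*(-3) = (4*v²)*(-3) = -12*v²)
1/(M(O, 176) + 96333) = 1/(-12*(-2)² + 96333) = 1/(-12*4 + 96333) = 1/(-48 + 96333) = 1/96285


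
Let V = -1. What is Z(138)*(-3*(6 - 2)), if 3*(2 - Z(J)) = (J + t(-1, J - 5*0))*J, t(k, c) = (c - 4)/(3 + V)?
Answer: 113136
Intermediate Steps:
t(k, c) = -2 + c/2 (t(k, c) = (c - 4)/(3 - 1) = (-4 + c)/2 = (-4 + c)*(½) = -2 + c/2)
Z(J) = 2 - J*(-2 + 3*J/2)/3 (Z(J) = 2 - (J + (-2 + (J - 5*0)/2))*J/3 = 2 - (J + (-2 + (J + 0)/2))*J/3 = 2 - (J + (-2 + J/2))*J/3 = 2 - (-2 + 3*J/2)*J/3 = 2 - J*(-2 + 3*J/2)/3)
Z(138)*(-3*(6 - 2)) = (2 - ½*138² + (⅔)*138)*(-3*(6 - 2)) = (2 - ½*19044 + 92)*(-3*4) = (2 - 9522 + 92)*(-12) = -9428*(-12) = 113136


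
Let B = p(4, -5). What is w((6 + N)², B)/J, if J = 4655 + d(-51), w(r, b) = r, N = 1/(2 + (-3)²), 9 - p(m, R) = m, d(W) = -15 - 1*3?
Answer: 4489/561077 ≈ 0.0080007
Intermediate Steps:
d(W) = -18 (d(W) = -15 - 3 = -18)
p(m, R) = 9 - m
N = 1/11 (N = 1/(2 + 9) = 1/11 ≈ 0.090909)
B = 5 (B = 9 - 1*4 = 9 - 4 = 5)
J = 4637 (J = 4655 - 18 = 4637)
w((6 + N)², B)/J = (6 + 1/11)²/4637 = (67/11)²*(1/4637) = (4489/121)*(1/4637) = 4489/561077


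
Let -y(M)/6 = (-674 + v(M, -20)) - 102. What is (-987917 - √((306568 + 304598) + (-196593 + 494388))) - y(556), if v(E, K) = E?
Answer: -989237 - √908961 ≈ -9.9019e+5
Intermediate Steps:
y(M) = 4656 - 6*M (y(M) = -6*((-674 + M) - 102) = -6*(-776 + M) = 4656 - 6*M)
(-987917 - √((306568 + 304598) + (-196593 + 494388))) - y(556) = (-987917 - √((306568 + 304598) + (-196593 + 494388))) - (4656 - 6*556) = (-987917 - √(611166 + 297795)) - (4656 - 3336) = (-987917 - √908961) - 1*1320 = (-987917 - √908961) - 1320 = -989237 - √908961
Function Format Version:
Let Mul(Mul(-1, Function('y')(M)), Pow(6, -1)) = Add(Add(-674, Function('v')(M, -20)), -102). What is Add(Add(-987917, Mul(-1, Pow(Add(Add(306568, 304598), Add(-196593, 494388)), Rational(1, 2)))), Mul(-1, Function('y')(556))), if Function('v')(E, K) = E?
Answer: Add(-989237, Mul(-1, Pow(908961, Rational(1, 2)))) ≈ -9.9019e+5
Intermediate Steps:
Function('y')(M) = Add(4656, Mul(-6, M)) (Function('y')(M) = Mul(-6, Add(Add(-674, M), -102)) = Mul(-6, Add(-776, M)) = Add(4656, Mul(-6, M)))
Add(Add(-987917, Mul(-1, Pow(Add(Add(306568, 304598), Add(-196593, 494388)), Rational(1, 2)))), Mul(-1, Function('y')(556))) = Add(Add(-987917, Mul(-1, Pow(Add(Add(306568, 304598), Add(-196593, 494388)), Rational(1, 2)))), Mul(-1, Add(4656, Mul(-6, 556)))) = Add(Add(-987917, Mul(-1, Pow(Add(611166, 297795), Rational(1, 2)))), Mul(-1, Add(4656, -3336))) = Add(Add(-987917, Mul(-1, Pow(908961, Rational(1, 2)))), Mul(-1, 1320)) = Add(Add(-987917, Mul(-1, Pow(908961, Rational(1, 2)))), -1320) = Add(-989237, Mul(-1, Pow(908961, Rational(1, 2))))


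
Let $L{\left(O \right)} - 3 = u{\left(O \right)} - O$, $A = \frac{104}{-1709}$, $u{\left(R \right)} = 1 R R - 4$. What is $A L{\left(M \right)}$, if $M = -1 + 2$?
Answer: $\frac{104}{1709} \approx 0.060854$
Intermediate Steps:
$u{\left(R \right)} = -4 + R^{2}$ ($u{\left(R \right)} = R R - 4 = R^{2} - 4 = -4 + R^{2}$)
$A = - \frac{104}{1709}$ ($A = 104 \left(- \frac{1}{1709}\right) = - \frac{104}{1709} \approx -0.060854$)
$M = 1$
$L{\left(O \right)} = -1 + O^{2} - O$ ($L{\left(O \right)} = 3 - \left(4 + O - O^{2}\right) = -1 + O^{2} - O$)
$A L{\left(M \right)} = - \frac{104 \left(-1 + 1^{2} - 1\right)}{1709} = - \frac{104 \left(-1 + 1 - 1\right)}{1709} = \left(- \frac{104}{1709}\right) \left(-1\right) = \frac{104}{1709}$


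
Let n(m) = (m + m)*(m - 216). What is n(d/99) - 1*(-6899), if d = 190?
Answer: 59563379/9801 ≈ 6077.3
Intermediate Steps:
n(m) = 2*m*(-216 + m) (n(m) = (2*m)*(-216 + m) = 2*m*(-216 + m))
n(d/99) - 1*(-6899) = 2*(190/99)*(-216 + 190/99) - 1*(-6899) = 2*(190*(1/99))*(-216 + 190*(1/99)) + 6899 = 2*(190/99)*(-216 + 190/99) + 6899 = 2*(190/99)*(-21194/99) + 6899 = -8053720/9801 + 6899 = 59563379/9801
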